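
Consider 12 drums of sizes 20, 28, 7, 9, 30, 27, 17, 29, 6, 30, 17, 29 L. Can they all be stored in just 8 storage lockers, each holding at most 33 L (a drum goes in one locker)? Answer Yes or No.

Total = 249 L; ⌈249/33⌉ = 8.
9 drums each exceed half the capacity and cannot share a locker, forcing at least 9 storage lockers.
At least 9 storage lockers are required, but only 8 are allowed.

No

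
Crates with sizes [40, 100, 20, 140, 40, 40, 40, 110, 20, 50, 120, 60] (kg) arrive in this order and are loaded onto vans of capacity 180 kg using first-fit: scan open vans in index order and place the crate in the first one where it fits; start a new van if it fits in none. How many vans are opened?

5

  40 → van 1 (new)  [load 40/180]
  100 → van 1  [load 140/180]
  20 → van 1  [load 160/180]
  140 → van 2 (new)  [load 140/180]
  40 → van 2  [load 180/180]
  40 → van 3 (new)  [load 40/180]
  40 → van 3  [load 80/180]
  110 → van 4 (new)  [load 110/180]
  20 → van 1  [load 180/180]
  50 → van 3  [load 130/180]
  120 → van 5 (new)  [load 120/180]
  60 → van 4  [load 170/180]
5 vans opened.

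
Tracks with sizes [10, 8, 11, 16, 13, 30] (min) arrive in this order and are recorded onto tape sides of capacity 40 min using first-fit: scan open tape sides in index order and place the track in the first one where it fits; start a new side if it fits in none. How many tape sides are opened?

  10 → side 1 (new)  [load 10/40]
  8 → side 1  [load 18/40]
  11 → side 1  [load 29/40]
  16 → side 2 (new)  [load 16/40]
  13 → side 2  [load 29/40]
  30 → side 3 (new)  [load 30/40]
3 tape sides opened.

3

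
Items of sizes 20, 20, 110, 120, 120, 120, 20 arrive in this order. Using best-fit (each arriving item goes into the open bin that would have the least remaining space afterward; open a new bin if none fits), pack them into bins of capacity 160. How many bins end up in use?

4

  20 → bin 1 (new)  [load 20/160]
  20 → bin 1  [load 40/160]
  110 → bin 1  [load 150/160]
  120 → bin 2 (new)  [load 120/160]
  120 → bin 3 (new)  [load 120/160]
  120 → bin 4 (new)  [load 120/160]
  20 → bin 2  [load 140/160]
4 bins opened.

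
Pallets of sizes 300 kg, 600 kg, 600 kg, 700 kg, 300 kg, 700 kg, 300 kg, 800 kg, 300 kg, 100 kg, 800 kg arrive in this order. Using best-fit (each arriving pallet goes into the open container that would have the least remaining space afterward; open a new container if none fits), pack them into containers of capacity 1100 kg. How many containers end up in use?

  300 → container 1 (new)  [load 300/1100]
  600 → container 1  [load 900/1100]
  600 → container 2 (new)  [load 600/1100]
  700 → container 3 (new)  [load 700/1100]
  300 → container 3  [load 1000/1100]
  700 → container 4 (new)  [load 700/1100]
  300 → container 4  [load 1000/1100]
  800 → container 5 (new)  [load 800/1100]
  300 → container 5  [load 1100/1100]
  100 → container 3  [load 1100/1100]
  800 → container 6 (new)  [load 800/1100]
6 containers opened.

6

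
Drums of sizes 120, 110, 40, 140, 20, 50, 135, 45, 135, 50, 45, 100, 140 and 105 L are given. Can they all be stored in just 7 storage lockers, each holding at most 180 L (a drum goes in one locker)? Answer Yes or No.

No

Total = 1235 L; ⌈1235/180⌉ = 7.
8 drums each exceed half the capacity and cannot share a locker, forcing at least 8 storage lockers.
At least 8 storage lockers are required, but only 7 are allowed.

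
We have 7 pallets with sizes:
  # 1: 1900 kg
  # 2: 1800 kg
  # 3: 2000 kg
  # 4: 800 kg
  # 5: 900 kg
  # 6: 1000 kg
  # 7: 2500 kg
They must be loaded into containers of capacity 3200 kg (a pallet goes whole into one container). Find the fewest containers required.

Total = 2500 + 2000 + 1900 + 1800 + 1000 + 900 + 800 = 10900 kg.
Lower bound: ⌈10900/3200⌉ = 4 containers.
A packing using 4 containers:
  container 1: 2500 = 2500
  container 2: 2000 + 1000 = 3000
  container 3: 1900 + 900 = 2800
  container 4: 1800 + 800 = 2600
This matches the lower bound, so 4 is optimal.

4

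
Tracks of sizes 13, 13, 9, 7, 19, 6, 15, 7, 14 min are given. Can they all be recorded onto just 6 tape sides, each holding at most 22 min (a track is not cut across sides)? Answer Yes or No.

A valid assignment using 5 tape sides:
  side 1: 19 = 19
  side 2: 15 + 7 = 22
  side 3: 14 + 7 = 21
  side 4: 13 + 9 = 22
  side 5: 13 + 6 = 19
That uses only 5 ≤ 6, so 6 tape sides are enough.

Yes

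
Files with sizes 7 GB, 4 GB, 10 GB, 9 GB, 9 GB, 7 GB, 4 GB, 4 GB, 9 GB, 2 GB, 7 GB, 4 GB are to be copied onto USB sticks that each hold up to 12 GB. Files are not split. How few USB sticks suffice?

Total = 10 + 9 + 9 + 9 + 7 + 7 + 7 + 4 + 4 + 4 + 4 + 2 = 76 GB.
Lower bound: ⌈76/12⌉ = 7 USB sticks.
A packing using 8 USB sticks:
  USB stick 1: 10 + 2 = 12
  USB stick 2: 9 = 9
  USB stick 3: 9 = 9
  USB stick 4: 9 = 9
  USB stick 5: 7 + 4 = 11
  USB stick 6: 7 + 4 = 11
  USB stick 7: 7 + 4 = 11
  USB stick 8: 4 = 4
No arrangement into 7 USB sticks stays within capacity, so 8 is optimal.

8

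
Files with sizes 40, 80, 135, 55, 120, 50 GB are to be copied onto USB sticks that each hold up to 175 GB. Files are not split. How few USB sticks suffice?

3

Total = 135 + 120 + 80 + 55 + 50 + 40 = 480 GB.
Lower bound: ⌈480/175⌉ = 3 USB sticks.
A packing using 3 USB sticks:
  USB stick 1: 135 + 40 = 175
  USB stick 2: 120 + 55 = 175
  USB stick 3: 80 + 50 = 130
This matches the lower bound, so 3 is optimal.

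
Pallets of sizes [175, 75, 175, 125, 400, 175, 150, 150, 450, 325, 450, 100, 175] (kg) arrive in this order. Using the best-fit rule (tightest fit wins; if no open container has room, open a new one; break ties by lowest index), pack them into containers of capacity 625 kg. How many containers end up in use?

5

  175 → container 1 (new)  [load 175/625]
  75 → container 1  [load 250/625]
  175 → container 1  [load 425/625]
  125 → container 1  [load 550/625]
  400 → container 2 (new)  [load 400/625]
  175 → container 2  [load 575/625]
  150 → container 3 (new)  [load 150/625]
  150 → container 3  [load 300/625]
  450 → container 4 (new)  [load 450/625]
  325 → container 3  [load 625/625]
  450 → container 5 (new)  [load 450/625]
  100 → container 4  [load 550/625]
  175 → container 5  [load 625/625]
5 containers opened.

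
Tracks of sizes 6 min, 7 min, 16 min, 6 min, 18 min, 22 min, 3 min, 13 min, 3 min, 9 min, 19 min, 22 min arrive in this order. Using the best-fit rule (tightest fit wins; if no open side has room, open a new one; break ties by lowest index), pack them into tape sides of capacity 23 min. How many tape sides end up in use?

7

  6 → side 1 (new)  [load 6/23]
  7 → side 1  [load 13/23]
  16 → side 2 (new)  [load 16/23]
  6 → side 2  [load 22/23]
  18 → side 3 (new)  [load 18/23]
  22 → side 4 (new)  [load 22/23]
  3 → side 3  [load 21/23]
  13 → side 5 (new)  [load 13/23]
  3 → side 1  [load 16/23]
  9 → side 5  [load 22/23]
  19 → side 6 (new)  [load 19/23]
  22 → side 7 (new)  [load 22/23]
7 tape sides opened.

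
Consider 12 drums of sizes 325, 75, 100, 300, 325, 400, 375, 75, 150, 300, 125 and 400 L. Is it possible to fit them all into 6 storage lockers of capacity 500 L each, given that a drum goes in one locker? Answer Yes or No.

Total = 2950 L; ⌈2950/500⌉ = 6.
7 drums each exceed half the capacity and cannot share a locker, forcing at least 7 storage lockers.
At least 7 storage lockers are required, but only 6 are allowed.

No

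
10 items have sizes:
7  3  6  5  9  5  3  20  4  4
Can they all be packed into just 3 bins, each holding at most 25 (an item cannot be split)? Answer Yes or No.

A valid assignment using 3 bins:
  bin 1: 20 + 5 = 25
  bin 2: 9 + 7 + 6 + 3 = 25
  bin 3: 5 + 4 + 4 + 3 = 16
Every load is within 25, so 3 bins suffice.

Yes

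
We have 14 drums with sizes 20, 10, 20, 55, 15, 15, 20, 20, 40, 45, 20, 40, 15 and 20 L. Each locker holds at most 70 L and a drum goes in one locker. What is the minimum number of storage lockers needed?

6

Total = 55 + 45 + 40 + 40 + 20 + 20 + 20 + 20 + 20 + 20 + 15 + 15 + 15 + 10 = 355 L.
Lower bound: ⌈355/70⌉ = 6 storage lockers.
A packing using 6 storage lockers:
  locker 1: 55 + 15 = 70
  locker 2: 45 + 20 = 65
  locker 3: 40 + 20 + 10 = 70
  locker 4: 40 + 20 = 60
  locker 5: 20 + 20 + 20 = 60
  locker 6: 15 + 15 = 30
This matches the lower bound, so 6 is optimal.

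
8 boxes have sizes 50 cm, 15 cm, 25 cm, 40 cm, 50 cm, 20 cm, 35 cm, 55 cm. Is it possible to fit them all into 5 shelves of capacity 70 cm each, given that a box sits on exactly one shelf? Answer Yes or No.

Yes

A valid assignment using 5 shelves:
  shelf 1: 55 + 15 = 70
  shelf 2: 50 + 20 = 70
  shelf 3: 50 = 50
  shelf 4: 40 + 25 = 65
  shelf 5: 35 = 35
Every load is within 70 cm, so 5 shelves suffice.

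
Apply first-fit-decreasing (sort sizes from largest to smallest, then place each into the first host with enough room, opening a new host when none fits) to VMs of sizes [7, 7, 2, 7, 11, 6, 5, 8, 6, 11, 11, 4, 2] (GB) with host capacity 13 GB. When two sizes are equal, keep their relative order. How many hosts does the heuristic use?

7

Sorted descending: 11, 11, 11, 8, 7, 7, 7, 6, 6, 5, 4, 2, 2.
  11 → host 1 (new)  [load 11/13]
  11 → host 2 (new)  [load 11/13]
  11 → host 3 (new)  [load 11/13]
  8 → host 4 (new)  [load 8/13]
  7 → host 5 (new)  [load 7/13]
  7 → host 6 (new)  [load 7/13]
  7 → host 7 (new)  [load 7/13]
  6 → host 5  [load 13/13]
  6 → host 6  [load 13/13]
  5 → host 4  [load 13/13]
  4 → host 7  [load 11/13]
  2 → host 1  [load 13/13]
  2 → host 2  [load 13/13]
7 hosts opened.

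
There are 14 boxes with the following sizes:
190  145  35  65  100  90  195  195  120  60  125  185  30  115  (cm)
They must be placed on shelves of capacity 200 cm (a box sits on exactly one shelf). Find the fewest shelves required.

Total = 195 + 195 + 190 + 185 + 145 + 125 + 120 + 115 + 100 + 90 + 65 + 60 + 35 + 30 = 1650 cm.
Lower bound: ⌈1650/200⌉ = 9 shelves.
A packing using 9 shelves:
  shelf 1: 195 = 195
  shelf 2: 195 = 195
  shelf 3: 190 = 190
  shelf 4: 185 = 185
  shelf 5: 145 + 35 = 180
  shelf 6: 125 + 65 = 190
  shelf 7: 120 + 60 = 180
  shelf 8: 115 + 30 = 145
  shelf 9: 100 + 90 = 190
This matches the lower bound, so 9 is optimal.

9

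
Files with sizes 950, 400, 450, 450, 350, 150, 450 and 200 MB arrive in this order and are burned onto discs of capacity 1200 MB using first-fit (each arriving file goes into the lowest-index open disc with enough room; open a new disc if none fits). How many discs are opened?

3

  950 → disc 1 (new)  [load 950/1200]
  400 → disc 2 (new)  [load 400/1200]
  450 → disc 2  [load 850/1200]
  450 → disc 3 (new)  [load 450/1200]
  350 → disc 2  [load 1200/1200]
  150 → disc 1  [load 1100/1200]
  450 → disc 3  [load 900/1200]
  200 → disc 3  [load 1100/1200]
3 discs opened.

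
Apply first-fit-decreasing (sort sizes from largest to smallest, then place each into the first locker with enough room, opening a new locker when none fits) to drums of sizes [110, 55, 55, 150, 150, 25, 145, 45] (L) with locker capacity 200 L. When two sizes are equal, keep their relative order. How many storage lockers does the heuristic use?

4

Sorted descending: 150, 150, 145, 110, 55, 55, 45, 25.
  150 → locker 1 (new)  [load 150/200]
  150 → locker 2 (new)  [load 150/200]
  145 → locker 3 (new)  [load 145/200]
  110 → locker 4 (new)  [load 110/200]
  55 → locker 3  [load 200/200]
  55 → locker 4  [load 165/200]
  45 → locker 1  [load 195/200]
  25 → locker 2  [load 175/200]
4 storage lockers opened.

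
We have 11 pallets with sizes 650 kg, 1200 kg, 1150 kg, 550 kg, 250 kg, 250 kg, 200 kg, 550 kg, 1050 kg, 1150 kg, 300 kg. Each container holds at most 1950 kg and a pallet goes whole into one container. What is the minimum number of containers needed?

4

Total = 1200 + 1150 + 1150 + 1050 + 650 + 550 + 550 + 300 + 250 + 250 + 200 = 7300 kg.
Lower bound: ⌈7300/1950⌉ = 4 containers.
A packing using 4 containers:
  container 1: 1200 + 650 = 1850
  container 2: 1150 + 550 + 250 = 1950
  container 3: 1150 + 550 + 250 = 1950
  container 4: 1050 + 300 + 200 = 1550
This matches the lower bound, so 4 is optimal.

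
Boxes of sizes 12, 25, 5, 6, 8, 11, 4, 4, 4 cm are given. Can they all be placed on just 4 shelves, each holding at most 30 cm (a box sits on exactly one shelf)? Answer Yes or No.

A valid assignment using 3 shelves:
  shelf 1: 25 + 5 = 30
  shelf 2: 12 + 11 + 6 = 29
  shelf 3: 8 + 4 + 4 + 4 = 20
That uses only 3 ≤ 4, so 4 shelves are enough.

Yes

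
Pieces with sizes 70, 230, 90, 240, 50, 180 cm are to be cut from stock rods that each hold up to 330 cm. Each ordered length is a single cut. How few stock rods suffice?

3

Total = 240 + 230 + 180 + 90 + 70 + 50 = 860 cm.
Lower bound: ⌈860/330⌉ = 3 stock rods.
A packing using 3 stock rods:
  stock rod 1: 240 + 90 = 330
  stock rod 2: 230 + 70 = 300
  stock rod 3: 180 + 50 = 230
This matches the lower bound, so 3 is optimal.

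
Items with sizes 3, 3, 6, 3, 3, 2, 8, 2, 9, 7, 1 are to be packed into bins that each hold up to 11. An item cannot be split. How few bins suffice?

Total = 9 + 8 + 7 + 6 + 3 + 3 + 3 + 3 + 2 + 2 + 1 = 47.
Lower bound: ⌈47/11⌉ = 5 bins.
A packing using 5 bins:
  bin 1: 9 + 2 = 11
  bin 2: 8 + 3 = 11
  bin 3: 7 + 3 + 1 = 11
  bin 4: 6 + 3 + 2 = 11
  bin 5: 3 = 3
This matches the lower bound, so 5 is optimal.

5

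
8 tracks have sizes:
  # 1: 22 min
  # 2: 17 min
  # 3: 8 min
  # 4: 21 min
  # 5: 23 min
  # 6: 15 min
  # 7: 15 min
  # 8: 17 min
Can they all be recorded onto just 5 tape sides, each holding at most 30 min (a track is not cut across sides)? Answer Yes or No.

Total = 138 min; ⌈138/30⌉ = 5.
The bound of 5 does not rule out 5, but exhaustive search shows no assignment into 5 tape sides of capacity 30 min exists — the minimum is 6.

No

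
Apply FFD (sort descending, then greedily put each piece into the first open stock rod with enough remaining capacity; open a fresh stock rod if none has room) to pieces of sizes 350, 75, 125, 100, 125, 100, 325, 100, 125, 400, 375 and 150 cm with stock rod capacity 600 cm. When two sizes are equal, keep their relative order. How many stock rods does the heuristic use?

Sorted descending: 400, 375, 350, 325, 150, 125, 125, 125, 100, 100, 100, 75.
  400 → stock rod 1 (new)  [load 400/600]
  375 → stock rod 2 (new)  [load 375/600]
  350 → stock rod 3 (new)  [load 350/600]
  325 → stock rod 4 (new)  [load 325/600]
  150 → stock rod 1  [load 550/600]
  125 → stock rod 2  [load 500/600]
  125 → stock rod 3  [load 475/600]
  125 → stock rod 3  [load 600/600]
  100 → stock rod 2  [load 600/600]
  100 → stock rod 4  [load 425/600]
  100 → stock rod 4  [load 525/600]
  75 → stock rod 4  [load 600/600]
4 stock rods opened.

4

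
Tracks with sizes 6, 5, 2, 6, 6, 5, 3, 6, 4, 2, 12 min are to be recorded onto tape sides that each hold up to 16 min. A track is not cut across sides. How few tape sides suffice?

Total = 12 + 6 + 6 + 6 + 6 + 5 + 5 + 4 + 3 + 2 + 2 = 57 min.
Lower bound: ⌈57/16⌉ = 4 tape sides.
A packing using 4 tape sides:
  side 1: 12 + 4 = 16
  side 2: 6 + 6 + 3 = 15
  side 3: 6 + 6 + 2 + 2 = 16
  side 4: 5 + 5 = 10
This matches the lower bound, so 4 is optimal.

4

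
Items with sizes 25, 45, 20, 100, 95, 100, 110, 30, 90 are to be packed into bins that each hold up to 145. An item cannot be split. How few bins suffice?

Total = 110 + 100 + 100 + 95 + 90 + 45 + 30 + 25 + 20 = 615.
Lower bound: ⌈615/145⌉ = 5 bins.
A packing using 5 bins:
  bin 1: 110 + 30 = 140
  bin 2: 100 + 45 = 145
  bin 3: 100 + 25 + 20 = 145
  bin 4: 95 = 95
  bin 5: 90 = 90
This matches the lower bound, so 5 is optimal.

5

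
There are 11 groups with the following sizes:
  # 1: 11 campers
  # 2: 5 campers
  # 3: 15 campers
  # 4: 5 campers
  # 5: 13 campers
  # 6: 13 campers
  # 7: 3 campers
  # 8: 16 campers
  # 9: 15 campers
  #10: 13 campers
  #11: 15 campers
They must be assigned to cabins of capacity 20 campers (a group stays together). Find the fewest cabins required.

Total = 16 + 15 + 15 + 15 + 13 + 13 + 13 + 11 + 5 + 5 + 3 = 124 campers.
Lower bound: ⌈124/20⌉ = 7 cabins.
Also, 8 groups each exceed 10 campers, and no two of those can share a cabin, so at least 8 cabins are needed.
A packing using 8 cabins:
  cabin 1: 16 + 3 = 19
  cabin 2: 15 + 5 = 20
  cabin 3: 15 + 5 = 20
  cabin 4: 15 = 15
  cabin 5: 13 = 13
  cabin 6: 13 = 13
  cabin 7: 13 = 13
  cabin 8: 11 = 11
This matches the lower bound, so 8 is optimal.

8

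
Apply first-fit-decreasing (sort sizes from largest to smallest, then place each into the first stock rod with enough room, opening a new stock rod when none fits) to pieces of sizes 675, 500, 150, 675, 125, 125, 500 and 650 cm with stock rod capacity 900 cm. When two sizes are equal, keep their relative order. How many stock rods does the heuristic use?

5

Sorted descending: 675, 675, 650, 500, 500, 150, 125, 125.
  675 → stock rod 1 (new)  [load 675/900]
  675 → stock rod 2 (new)  [load 675/900]
  650 → stock rod 3 (new)  [load 650/900]
  500 → stock rod 4 (new)  [load 500/900]
  500 → stock rod 5 (new)  [load 500/900]
  150 → stock rod 1  [load 825/900]
  125 → stock rod 2  [load 800/900]
  125 → stock rod 3  [load 775/900]
5 stock rods opened.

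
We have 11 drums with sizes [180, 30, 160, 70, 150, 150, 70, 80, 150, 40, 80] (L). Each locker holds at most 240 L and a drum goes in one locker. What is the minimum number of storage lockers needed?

Total = 180 + 160 + 150 + 150 + 150 + 80 + 80 + 70 + 70 + 40 + 30 = 1160 L.
Lower bound: ⌈1160/240⌉ = 5 storage lockers.
A packing using 6 storage lockers:
  locker 1: 180 + 40 = 220
  locker 2: 160 + 80 = 240
  locker 3: 150 + 80 = 230
  locker 4: 150 + 70 = 220
  locker 5: 150 + 70 = 220
  locker 6: 30 = 30
No arrangement into 5 storage lockers stays within capacity, so 6 is optimal.

6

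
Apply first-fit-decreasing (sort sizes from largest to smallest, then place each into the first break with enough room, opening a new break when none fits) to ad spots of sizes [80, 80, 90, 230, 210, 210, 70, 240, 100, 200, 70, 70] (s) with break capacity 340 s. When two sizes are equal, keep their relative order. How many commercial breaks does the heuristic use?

Sorted descending: 240, 230, 210, 210, 200, 100, 90, 80, 80, 70, 70, 70.
  240 → break 1 (new)  [load 240/340]
  230 → break 2 (new)  [load 230/340]
  210 → break 3 (new)  [load 210/340]
  210 → break 4 (new)  [load 210/340]
  200 → break 5 (new)  [load 200/340]
  100 → break 1  [load 340/340]
  90 → break 2  [load 320/340]
  80 → break 3  [load 290/340]
  80 → break 4  [load 290/340]
  70 → break 5  [load 270/340]
  70 → break 5  [load 340/340]
  70 → break 6 (new)  [load 70/340]
6 commercial breaks opened.

6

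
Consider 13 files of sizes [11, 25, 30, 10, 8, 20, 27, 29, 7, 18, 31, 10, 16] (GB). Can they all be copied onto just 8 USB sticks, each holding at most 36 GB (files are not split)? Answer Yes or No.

Yes

A valid assignment using 8 USB sticks:
  USB stick 1: 31 = 31
  USB stick 2: 30 = 30
  USB stick 3: 29 + 7 = 36
  USB stick 4: 27 + 8 = 35
  USB stick 5: 25 + 11 = 36
  USB stick 6: 20 + 16 = 36
  USB stick 7: 18 + 10 = 28
  USB stick 8: 10 = 10
Every load is within 36 GB, so 8 USB sticks suffice.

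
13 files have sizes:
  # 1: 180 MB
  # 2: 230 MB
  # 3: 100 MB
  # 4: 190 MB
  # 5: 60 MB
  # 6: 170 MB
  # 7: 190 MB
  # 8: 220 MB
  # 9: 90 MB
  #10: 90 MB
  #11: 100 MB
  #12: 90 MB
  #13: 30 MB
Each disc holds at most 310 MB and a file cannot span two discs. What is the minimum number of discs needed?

6

Total = 230 + 220 + 190 + 190 + 180 + 170 + 100 + 100 + 90 + 90 + 90 + 60 + 30 = 1740 MB.
Lower bound: ⌈1740/310⌉ = 6 discs.
A packing using 6 discs:
  disc 1: 230 + 60 = 290
  disc 2: 220 + 90 = 310
  disc 3: 190 + 100 = 290
  disc 4: 190 + 100 = 290
  disc 5: 180 + 90 + 30 = 300
  disc 6: 170 + 90 = 260
This matches the lower bound, so 6 is optimal.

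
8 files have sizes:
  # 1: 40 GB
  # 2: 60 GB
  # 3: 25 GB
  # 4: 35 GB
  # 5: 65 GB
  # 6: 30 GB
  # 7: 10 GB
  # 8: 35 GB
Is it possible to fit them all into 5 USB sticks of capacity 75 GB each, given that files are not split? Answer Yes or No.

Yes

A valid assignment using 5 USB sticks:
  USB stick 1: 65 + 10 = 75
  USB stick 2: 60 = 60
  USB stick 3: 40 + 35 = 75
  USB stick 4: 35 + 30 = 65
  USB stick 5: 25 = 25
Every load is within 75 GB, so 5 USB sticks suffice.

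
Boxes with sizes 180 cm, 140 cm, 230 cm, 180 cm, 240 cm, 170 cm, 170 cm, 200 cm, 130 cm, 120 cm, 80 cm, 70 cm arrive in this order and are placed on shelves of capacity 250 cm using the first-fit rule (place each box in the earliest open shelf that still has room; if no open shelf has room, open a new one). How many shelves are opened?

9

  180 → shelf 1 (new)  [load 180/250]
  140 → shelf 2 (new)  [load 140/250]
  230 → shelf 3 (new)  [load 230/250]
  180 → shelf 4 (new)  [load 180/250]
  240 → shelf 5 (new)  [load 240/250]
  170 → shelf 6 (new)  [load 170/250]
  170 → shelf 7 (new)  [load 170/250]
  200 → shelf 8 (new)  [load 200/250]
  130 → shelf 9 (new)  [load 130/250]
  120 → shelf 9  [load 250/250]
  80 → shelf 2  [load 220/250]
  70 → shelf 1  [load 250/250]
9 shelves opened.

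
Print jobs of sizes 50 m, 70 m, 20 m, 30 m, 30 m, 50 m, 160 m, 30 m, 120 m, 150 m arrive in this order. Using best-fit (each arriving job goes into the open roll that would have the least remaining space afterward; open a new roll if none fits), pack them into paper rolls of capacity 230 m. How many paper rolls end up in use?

4

  50 → roll 1 (new)  [load 50/230]
  70 → roll 1  [load 120/230]
  20 → roll 1  [load 140/230]
  30 → roll 1  [load 170/230]
  30 → roll 1  [load 200/230]
  50 → roll 2 (new)  [load 50/230]
  160 → roll 2  [load 210/230]
  30 → roll 1  [load 230/230]
  120 → roll 3 (new)  [load 120/230]
  150 → roll 4 (new)  [load 150/230]
4 paper rolls opened.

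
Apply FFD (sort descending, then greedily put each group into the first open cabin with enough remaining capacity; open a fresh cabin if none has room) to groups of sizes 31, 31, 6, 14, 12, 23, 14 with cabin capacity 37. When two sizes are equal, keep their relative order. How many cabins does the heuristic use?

Sorted descending: 31, 31, 23, 14, 14, 12, 6.
  31 → cabin 1 (new)  [load 31/37]
  31 → cabin 2 (new)  [load 31/37]
  23 → cabin 3 (new)  [load 23/37]
  14 → cabin 3  [load 37/37]
  14 → cabin 4 (new)  [load 14/37]
  12 → cabin 4  [load 26/37]
  6 → cabin 1  [load 37/37]
4 cabins opened.

4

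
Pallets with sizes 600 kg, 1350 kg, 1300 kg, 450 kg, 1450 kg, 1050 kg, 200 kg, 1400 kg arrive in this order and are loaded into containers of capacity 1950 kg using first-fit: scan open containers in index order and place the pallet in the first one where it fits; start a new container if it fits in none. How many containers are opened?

  600 → container 1 (new)  [load 600/1950]
  1350 → container 1  [load 1950/1950]
  1300 → container 2 (new)  [load 1300/1950]
  450 → container 2  [load 1750/1950]
  1450 → container 3 (new)  [load 1450/1950]
  1050 → container 4 (new)  [load 1050/1950]
  200 → container 2  [load 1950/1950]
  1400 → container 5 (new)  [load 1400/1950]
5 containers opened.

5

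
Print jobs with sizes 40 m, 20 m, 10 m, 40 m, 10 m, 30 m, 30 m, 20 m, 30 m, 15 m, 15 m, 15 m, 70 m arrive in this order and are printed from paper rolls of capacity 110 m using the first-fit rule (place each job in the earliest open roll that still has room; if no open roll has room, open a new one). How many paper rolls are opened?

  40 → roll 1 (new)  [load 40/110]
  20 → roll 1  [load 60/110]
  10 → roll 1  [load 70/110]
  40 → roll 1  [load 110/110]
  10 → roll 2 (new)  [load 10/110]
  30 → roll 2  [load 40/110]
  30 → roll 2  [load 70/110]
  20 → roll 2  [load 90/110]
  30 → roll 3 (new)  [load 30/110]
  15 → roll 2  [load 105/110]
  15 → roll 3  [load 45/110]
  15 → roll 3  [load 60/110]
  70 → roll 4 (new)  [load 70/110]
4 paper rolls opened.

4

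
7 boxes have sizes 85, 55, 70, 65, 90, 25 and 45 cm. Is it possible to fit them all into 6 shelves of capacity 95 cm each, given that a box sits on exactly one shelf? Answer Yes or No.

Yes

A valid assignment using 6 shelves:
  shelf 1: 90 = 90
  shelf 2: 85 = 85
  shelf 3: 70 + 25 = 95
  shelf 4: 65 = 65
  shelf 5: 55 = 55
  shelf 6: 45 = 45
Every load is within 95 cm, so 6 shelves suffice.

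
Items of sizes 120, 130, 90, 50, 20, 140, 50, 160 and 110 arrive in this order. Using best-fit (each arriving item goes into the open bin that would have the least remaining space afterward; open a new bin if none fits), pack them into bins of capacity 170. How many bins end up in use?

  120 → bin 1 (new)  [load 120/170]
  130 → bin 2 (new)  [load 130/170]
  90 → bin 3 (new)  [load 90/170]
  50 → bin 1  [load 170/170]
  20 → bin 2  [load 150/170]
  140 → bin 4 (new)  [load 140/170]
  50 → bin 3  [load 140/170]
  160 → bin 5 (new)  [load 160/170]
  110 → bin 6 (new)  [load 110/170]
6 bins opened.

6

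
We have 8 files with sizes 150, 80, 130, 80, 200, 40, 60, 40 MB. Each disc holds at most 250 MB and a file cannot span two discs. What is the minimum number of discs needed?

Total = 200 + 150 + 130 + 80 + 80 + 60 + 40 + 40 = 780 MB.
Lower bound: ⌈780/250⌉ = 4 discs.
A packing using 4 discs:
  disc 1: 200 + 40 = 240
  disc 2: 150 + 80 = 230
  disc 3: 130 + 80 + 40 = 250
  disc 4: 60 = 60
This matches the lower bound, so 4 is optimal.

4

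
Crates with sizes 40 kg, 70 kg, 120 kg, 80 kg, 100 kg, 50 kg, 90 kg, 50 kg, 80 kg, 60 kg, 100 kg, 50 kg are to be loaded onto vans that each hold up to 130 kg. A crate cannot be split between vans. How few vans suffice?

Total = 120 + 100 + 100 + 90 + 80 + 80 + 70 + 60 + 50 + 50 + 50 + 40 = 890 kg.
Lower bound: ⌈890/130⌉ = 7 vans.
A packing using 8 vans:
  van 1: 120 = 120
  van 2: 100 = 100
  van 3: 100 = 100
  van 4: 90 + 40 = 130
  van 5: 80 + 50 = 130
  van 6: 80 + 50 = 130
  van 7: 70 + 60 = 130
  van 8: 50 = 50
No arrangement into 7 vans stays within capacity, so 8 is optimal.

8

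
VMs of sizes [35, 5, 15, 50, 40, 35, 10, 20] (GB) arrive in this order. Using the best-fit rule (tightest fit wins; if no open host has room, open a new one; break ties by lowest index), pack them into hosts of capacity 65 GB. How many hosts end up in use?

4

  35 → host 1 (new)  [load 35/65]
  5 → host 1  [load 40/65]
  15 → host 1  [load 55/65]
  50 → host 2 (new)  [load 50/65]
  40 → host 3 (new)  [load 40/65]
  35 → host 4 (new)  [load 35/65]
  10 → host 1  [load 65/65]
  20 → host 3  [load 60/65]
4 hosts opened.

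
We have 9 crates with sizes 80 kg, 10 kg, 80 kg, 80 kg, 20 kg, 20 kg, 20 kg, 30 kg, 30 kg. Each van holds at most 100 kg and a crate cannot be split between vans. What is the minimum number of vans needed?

4

Total = 80 + 80 + 80 + 30 + 30 + 20 + 20 + 20 + 10 = 370 kg.
Lower bound: ⌈370/100⌉ = 4 vans.
A packing using 4 vans:
  van 1: 80 + 20 = 100
  van 2: 80 + 20 = 100
  van 3: 80 + 20 = 100
  van 4: 30 + 30 + 10 = 70
This matches the lower bound, so 4 is optimal.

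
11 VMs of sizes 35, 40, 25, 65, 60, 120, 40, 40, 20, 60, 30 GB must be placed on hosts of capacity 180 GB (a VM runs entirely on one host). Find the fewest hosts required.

3

Total = 120 + 65 + 60 + 60 + 40 + 40 + 40 + 35 + 30 + 25 + 20 = 535 GB.
Lower bound: ⌈535/180⌉ = 3 hosts.
A packing using 3 hosts:
  host 1: 120 + 60 = 180
  host 2: 65 + 60 + 35 + 20 = 180
  host 3: 40 + 40 + 40 + 30 + 25 = 175
This matches the lower bound, so 3 is optimal.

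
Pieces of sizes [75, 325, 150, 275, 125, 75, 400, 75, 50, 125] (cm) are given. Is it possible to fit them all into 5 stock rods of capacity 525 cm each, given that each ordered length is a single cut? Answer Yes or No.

A valid assignment using 4 stock rods:
  stock rod 1: 400 + 125 = 525
  stock rod 2: 325 + 150 + 50 = 525
  stock rod 3: 275 + 125 + 75 = 475
  stock rod 4: 75 + 75 = 150
That uses only 4 ≤ 5, so 5 stock rods are enough.

Yes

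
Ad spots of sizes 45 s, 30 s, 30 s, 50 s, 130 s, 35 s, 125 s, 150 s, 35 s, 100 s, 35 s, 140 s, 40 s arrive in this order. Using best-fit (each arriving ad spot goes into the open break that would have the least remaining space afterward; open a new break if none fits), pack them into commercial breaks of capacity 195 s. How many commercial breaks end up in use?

6

  45 → break 1 (new)  [load 45/195]
  30 → break 1  [load 75/195]
  30 → break 1  [load 105/195]
  50 → break 1  [load 155/195]
  130 → break 2 (new)  [load 130/195]
  35 → break 1  [load 190/195]
  125 → break 3 (new)  [load 125/195]
  150 → break 4 (new)  [load 150/195]
  35 → break 4  [load 185/195]
  100 → break 5 (new)  [load 100/195]
  35 → break 2  [load 165/195]
  140 → break 6 (new)  [load 140/195]
  40 → break 6  [load 180/195]
6 commercial breaks opened.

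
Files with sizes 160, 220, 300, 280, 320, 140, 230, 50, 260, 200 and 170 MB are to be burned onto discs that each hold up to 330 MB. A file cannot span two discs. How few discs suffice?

Total = 320 + 300 + 280 + 260 + 230 + 220 + 200 + 170 + 160 + 140 + 50 = 2330 MB.
Lower bound: ⌈2330/330⌉ = 8 discs.
A packing using 9 discs:
  disc 1: 320 = 320
  disc 2: 300 = 300
  disc 3: 280 + 50 = 330
  disc 4: 260 = 260
  disc 5: 230 = 230
  disc 6: 220 = 220
  disc 7: 200 = 200
  disc 8: 170 + 160 = 330
  disc 9: 140 = 140
No arrangement into 8 discs stays within capacity, so 9 is optimal.

9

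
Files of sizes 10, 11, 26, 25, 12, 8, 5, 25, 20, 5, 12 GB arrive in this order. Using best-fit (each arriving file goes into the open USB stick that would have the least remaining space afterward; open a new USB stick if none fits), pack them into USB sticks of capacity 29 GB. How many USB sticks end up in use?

  10 → USB stick 1 (new)  [load 10/29]
  11 → USB stick 1  [load 21/29]
  26 → USB stick 2 (new)  [load 26/29]
  25 → USB stick 3 (new)  [load 25/29]
  12 → USB stick 4 (new)  [load 12/29]
  8 → USB stick 1  [load 29/29]
  5 → USB stick 4  [load 17/29]
  25 → USB stick 5 (new)  [load 25/29]
  20 → USB stick 6 (new)  [load 20/29]
  5 → USB stick 6  [load 25/29]
  12 → USB stick 4  [load 29/29]
6 USB sticks opened.

6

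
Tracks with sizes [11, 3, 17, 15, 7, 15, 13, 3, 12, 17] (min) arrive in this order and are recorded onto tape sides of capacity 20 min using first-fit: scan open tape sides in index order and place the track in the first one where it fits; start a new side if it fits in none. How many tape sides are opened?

  11 → side 1 (new)  [load 11/20]
  3 → side 1  [load 14/20]
  17 → side 2 (new)  [load 17/20]
  15 → side 3 (new)  [load 15/20]
  7 → side 4 (new)  [load 7/20]
  15 → side 5 (new)  [load 15/20]
  13 → side 4  [load 20/20]
  3 → side 1  [load 17/20]
  12 → side 6 (new)  [load 12/20]
  17 → side 7 (new)  [load 17/20]
7 tape sides opened.

7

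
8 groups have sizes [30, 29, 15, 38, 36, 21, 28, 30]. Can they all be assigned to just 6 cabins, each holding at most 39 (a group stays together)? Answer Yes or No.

Total = 227; ⌈227/39⌉ = 6.
7 groups each exceed half the capacity and cannot share a cabin, forcing at least 7 cabins.
At least 7 cabins are required, but only 6 are allowed.

No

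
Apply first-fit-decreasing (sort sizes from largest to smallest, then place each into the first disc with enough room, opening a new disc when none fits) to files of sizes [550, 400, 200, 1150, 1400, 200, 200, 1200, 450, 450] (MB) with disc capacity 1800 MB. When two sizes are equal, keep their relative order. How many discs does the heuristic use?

4

Sorted descending: 1400, 1200, 1150, 550, 450, 450, 400, 200, 200, 200.
  1400 → disc 1 (new)  [load 1400/1800]
  1200 → disc 2 (new)  [load 1200/1800]
  1150 → disc 3 (new)  [load 1150/1800]
  550 → disc 2  [load 1750/1800]
  450 → disc 3  [load 1600/1800]
  450 → disc 4 (new)  [load 450/1800]
  400 → disc 1  [load 1800/1800]
  200 → disc 3  [load 1800/1800]
  200 → disc 4  [load 650/1800]
  200 → disc 4  [load 850/1800]
4 discs opened.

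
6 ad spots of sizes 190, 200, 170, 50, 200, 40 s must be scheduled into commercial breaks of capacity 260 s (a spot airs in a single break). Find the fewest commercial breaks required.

4

Total = 200 + 200 + 190 + 170 + 50 + 40 = 850 s.
Lower bound: ⌈850/260⌉ = 4 commercial breaks.
A packing using 4 commercial breaks:
  break 1: 200 + 50 = 250
  break 2: 200 + 40 = 240
  break 3: 190 = 190
  break 4: 170 = 170
This matches the lower bound, so 4 is optimal.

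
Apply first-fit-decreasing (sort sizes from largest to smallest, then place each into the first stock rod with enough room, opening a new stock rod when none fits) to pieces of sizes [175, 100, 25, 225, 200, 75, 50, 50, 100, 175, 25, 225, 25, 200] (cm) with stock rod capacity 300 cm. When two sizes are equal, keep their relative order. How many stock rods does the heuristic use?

Sorted descending: 225, 225, 200, 200, 175, 175, 100, 100, 75, 50, 50, 25, 25, 25.
  225 → stock rod 1 (new)  [load 225/300]
  225 → stock rod 2 (new)  [load 225/300]
  200 → stock rod 3 (new)  [load 200/300]
  200 → stock rod 4 (new)  [load 200/300]
  175 → stock rod 5 (new)  [load 175/300]
  175 → stock rod 6 (new)  [load 175/300]
  100 → stock rod 3  [load 300/300]
  100 → stock rod 4  [load 300/300]
  75 → stock rod 1  [load 300/300]
  50 → stock rod 2  [load 275/300]
  50 → stock rod 5  [load 225/300]
  25 → stock rod 2  [load 300/300]
  25 → stock rod 5  [load 250/300]
  25 → stock rod 5  [load 275/300]
6 stock rods opened.

6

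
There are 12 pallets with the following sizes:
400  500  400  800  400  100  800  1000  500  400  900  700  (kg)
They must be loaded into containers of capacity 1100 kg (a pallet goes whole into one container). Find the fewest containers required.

8

Total = 1000 + 900 + 800 + 800 + 700 + 500 + 500 + 400 + 400 + 400 + 400 + 100 = 6900 kg.
Lower bound: ⌈6900/1100⌉ = 7 containers.
A packing using 8 containers:
  container 1: 1000 + 100 = 1100
  container 2: 900 = 900
  container 3: 800 = 800
  container 4: 800 = 800
  container 5: 700 + 400 = 1100
  container 6: 500 + 500 = 1000
  container 7: 400 + 400 = 800
  container 8: 400 = 400
No arrangement into 7 containers stays within capacity, so 8 is optimal.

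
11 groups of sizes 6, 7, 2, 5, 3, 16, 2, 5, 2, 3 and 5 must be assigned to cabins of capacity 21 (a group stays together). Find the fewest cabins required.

Total = 16 + 7 + 6 + 5 + 5 + 5 + 3 + 3 + 2 + 2 + 2 = 56.
Lower bound: ⌈56/21⌉ = 3 cabins.
A packing using 3 cabins:
  cabin 1: 16 + 5 = 21
  cabin 2: 7 + 6 + 5 + 3 = 21
  cabin 3: 5 + 3 + 2 + 2 + 2 = 14
This matches the lower bound, so 3 is optimal.

3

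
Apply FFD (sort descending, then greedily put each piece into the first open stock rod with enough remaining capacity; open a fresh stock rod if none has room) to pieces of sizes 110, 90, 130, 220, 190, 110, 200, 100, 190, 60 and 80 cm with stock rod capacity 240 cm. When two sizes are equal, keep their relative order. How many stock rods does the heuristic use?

Sorted descending: 220, 200, 190, 190, 130, 110, 110, 100, 90, 80, 60.
  220 → stock rod 1 (new)  [load 220/240]
  200 → stock rod 2 (new)  [load 200/240]
  190 → stock rod 3 (new)  [load 190/240]
  190 → stock rod 4 (new)  [load 190/240]
  130 → stock rod 5 (new)  [load 130/240]
  110 → stock rod 5  [load 240/240]
  110 → stock rod 6 (new)  [load 110/240]
  100 → stock rod 6  [load 210/240]
  90 → stock rod 7 (new)  [load 90/240]
  80 → stock rod 7  [load 170/240]
  60 → stock rod 7  [load 230/240]
7 stock rods opened.

7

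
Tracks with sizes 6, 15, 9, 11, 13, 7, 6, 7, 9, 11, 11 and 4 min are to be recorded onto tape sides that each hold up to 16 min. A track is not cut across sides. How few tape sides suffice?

8

Total = 15 + 13 + 11 + 11 + 11 + 9 + 9 + 7 + 7 + 6 + 6 + 4 = 109 min.
Lower bound: ⌈109/16⌉ = 7 tape sides.
A packing using 8 tape sides:
  side 1: 15 = 15
  side 2: 13 = 13
  side 3: 11 + 4 = 15
  side 4: 11 = 11
  side 5: 11 = 11
  side 6: 9 + 7 = 16
  side 7: 9 + 7 = 16
  side 8: 6 + 6 = 12
No arrangement into 7 tape sides stays within capacity, so 8 is optimal.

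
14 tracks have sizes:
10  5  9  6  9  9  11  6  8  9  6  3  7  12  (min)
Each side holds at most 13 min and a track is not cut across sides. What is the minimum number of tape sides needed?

10

Total = 12 + 11 + 10 + 9 + 9 + 9 + 9 + 8 + 7 + 6 + 6 + 6 + 5 + 3 = 110 min.
Lower bound: ⌈110/13⌉ = 9 tape sides.
A packing using 10 tape sides:
  side 1: 12 = 12
  side 2: 11 = 11
  side 3: 10 + 3 = 13
  side 4: 9 = 9
  side 5: 9 = 9
  side 6: 9 = 9
  side 7: 9 = 9
  side 8: 8 + 5 = 13
  side 9: 7 + 6 = 13
  side 10: 6 + 6 = 12
No arrangement into 9 tape sides stays within capacity, so 10 is optimal.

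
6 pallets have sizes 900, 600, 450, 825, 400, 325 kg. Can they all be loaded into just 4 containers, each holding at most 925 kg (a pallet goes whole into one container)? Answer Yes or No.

A valid assignment using 4 containers:
  container 1: 900 = 900
  container 2: 825 = 825
  container 3: 600 + 325 = 925
  container 4: 450 + 400 = 850
Every load is within 925 kg, so 4 containers suffice.

Yes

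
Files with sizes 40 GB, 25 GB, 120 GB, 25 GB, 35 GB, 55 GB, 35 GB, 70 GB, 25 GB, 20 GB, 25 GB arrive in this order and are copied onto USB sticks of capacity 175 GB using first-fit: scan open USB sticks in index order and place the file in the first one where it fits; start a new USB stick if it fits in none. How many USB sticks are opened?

  40 → USB stick 1 (new)  [load 40/175]
  25 → USB stick 1  [load 65/175]
  120 → USB stick 2 (new)  [load 120/175]
  25 → USB stick 1  [load 90/175]
  35 → USB stick 1  [load 125/175]
  55 → USB stick 2  [load 175/175]
  35 → USB stick 1  [load 160/175]
  70 → USB stick 3 (new)  [load 70/175]
  25 → USB stick 3  [load 95/175]
  20 → USB stick 3  [load 115/175]
  25 → USB stick 3  [load 140/175]
3 USB sticks opened.

3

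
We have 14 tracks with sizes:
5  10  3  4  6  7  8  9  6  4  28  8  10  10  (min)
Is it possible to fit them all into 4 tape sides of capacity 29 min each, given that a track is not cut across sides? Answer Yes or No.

No

Total = 118 min; ⌈118/29⌉ = 5.
At least 5 tape sides are required, but only 4 are allowed.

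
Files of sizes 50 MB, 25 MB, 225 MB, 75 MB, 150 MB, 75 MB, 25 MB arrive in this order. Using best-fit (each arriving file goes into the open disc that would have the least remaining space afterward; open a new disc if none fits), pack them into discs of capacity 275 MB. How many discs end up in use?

3

  50 → disc 1 (new)  [load 50/275]
  25 → disc 1  [load 75/275]
  225 → disc 2 (new)  [load 225/275]
  75 → disc 1  [load 150/275]
  150 → disc 3 (new)  [load 150/275]
  75 → disc 1  [load 225/275]
  25 → disc 1  [load 250/275]
3 discs opened.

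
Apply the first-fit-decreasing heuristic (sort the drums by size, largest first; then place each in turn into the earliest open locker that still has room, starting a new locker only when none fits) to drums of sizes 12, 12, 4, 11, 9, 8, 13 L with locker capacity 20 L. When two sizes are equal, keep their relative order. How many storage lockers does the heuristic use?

4

Sorted descending: 13, 12, 12, 11, 9, 8, 4.
  13 → locker 1 (new)  [load 13/20]
  12 → locker 2 (new)  [load 12/20]
  12 → locker 3 (new)  [load 12/20]
  11 → locker 4 (new)  [load 11/20]
  9 → locker 4  [load 20/20]
  8 → locker 2  [load 20/20]
  4 → locker 1  [load 17/20]
4 storage lockers opened.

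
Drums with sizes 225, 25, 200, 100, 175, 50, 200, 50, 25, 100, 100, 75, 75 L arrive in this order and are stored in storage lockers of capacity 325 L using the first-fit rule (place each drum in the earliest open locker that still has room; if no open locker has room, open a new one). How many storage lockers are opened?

  225 → locker 1 (new)  [load 225/325]
  25 → locker 1  [load 250/325]
  200 → locker 2 (new)  [load 200/325]
  100 → locker 2  [load 300/325]
  175 → locker 3 (new)  [load 175/325]
  50 → locker 1  [load 300/325]
  200 → locker 4 (new)  [load 200/325]
  50 → locker 3  [load 225/325]
  25 → locker 1  [load 325/325]
  100 → locker 3  [load 325/325]
  100 → locker 4  [load 300/325]
  75 → locker 5 (new)  [load 75/325]
  75 → locker 5  [load 150/325]
5 storage lockers opened.

5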